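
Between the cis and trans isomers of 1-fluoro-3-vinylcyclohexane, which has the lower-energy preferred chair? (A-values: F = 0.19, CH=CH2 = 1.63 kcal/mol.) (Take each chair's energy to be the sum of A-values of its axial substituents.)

cis

At 1,3 positions (parity same): cis → (e,e or a,a); trans → (a,e or e,a).
Best chair for cis: E = 0.00 kcal/mol; best chair for trans: E = 0.19 kcal/mol.
The cis isomer is lower by 0.19 kcal/mol.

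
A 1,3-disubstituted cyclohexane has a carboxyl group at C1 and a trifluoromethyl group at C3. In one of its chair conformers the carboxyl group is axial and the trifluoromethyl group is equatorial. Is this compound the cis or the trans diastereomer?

C1 and C3 have the same parity, so their axial bonds point in the same direction.
With same-parity carbons, two substituents on the same face are both axial or both equatorial; opposite faces give one of each.
Here the groups are axial/equatorial → opposite face → trans.

trans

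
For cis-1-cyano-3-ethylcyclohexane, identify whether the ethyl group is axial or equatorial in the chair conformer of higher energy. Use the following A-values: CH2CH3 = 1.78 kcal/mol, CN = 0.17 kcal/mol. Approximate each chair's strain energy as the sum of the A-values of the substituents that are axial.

axial

C1 and C3 have the same parity, so for the cis isomer the two substituents are e,e in one chair and a,a in the other.
Chair I (ethyl axial, cyano axial): E = 1.95 kcal/mol.
Chair II (ethyl equatorial, cyano equatorial): E = 0.00 kcal/mol.
Chair I is the less stable (higher-energy) conformer, and in that chair the ethyl group is axial.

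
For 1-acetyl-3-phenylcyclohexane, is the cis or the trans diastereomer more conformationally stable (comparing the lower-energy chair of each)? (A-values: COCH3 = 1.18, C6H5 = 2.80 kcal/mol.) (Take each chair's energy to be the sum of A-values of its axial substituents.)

At 1,3 positions (parity same): cis → (e,e or a,a); trans → (a,e or e,a).
Best chair for cis: E = 0.00 kcal/mol; best chair for trans: E = 1.18 kcal/mol.
The cis isomer is lower by 1.18 kcal/mol.

cis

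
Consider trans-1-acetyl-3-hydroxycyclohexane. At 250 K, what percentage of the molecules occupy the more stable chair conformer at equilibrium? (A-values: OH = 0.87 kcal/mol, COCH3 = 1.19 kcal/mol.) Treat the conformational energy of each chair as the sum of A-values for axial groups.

C1 and C3 have the same parity, so for the trans isomer the two substituents are one axial and one equatorial in each chair.
Chair I (hydroxyl axial, acetyl equatorial): E = 0.87 kcal/mol; chair II (hydroxyl equatorial, acetyl axial): E = 1.19 kcal/mol.
ΔG = 0.32 kcal/mol between the two chairs.
K = exp(ΔG/RT) with R = 1.987×10⁻³ kcal mol⁻¹ K⁻¹ and T = 250 K gives K ≈ 1.9.
Fraction in the lower-energy chair = K/(K+1) = 65.6%.

65.6%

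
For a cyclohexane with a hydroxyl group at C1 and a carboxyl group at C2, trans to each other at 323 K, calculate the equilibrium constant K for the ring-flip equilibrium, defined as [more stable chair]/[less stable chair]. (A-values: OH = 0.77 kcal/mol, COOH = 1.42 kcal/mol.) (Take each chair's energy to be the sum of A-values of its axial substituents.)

K ≈ 30.3

C1 and C2 have opposite parity, so for the trans isomer the two substituents are e,e in one chair and a,a in the other.
Chair I (hydroxyl axial, carboxyl axial): E = 2.19 kcal/mol; chair II (hydroxyl equatorial, carboxyl equatorial): E = 0.00 kcal/mol.
ΔG = 2.19 kcal/mol between the two chairs.
K = exp(ΔG/RT) with R = 1.987×10⁻³ kcal mol⁻¹ K⁻¹ and T = 323 K gives K ≈ 30.3.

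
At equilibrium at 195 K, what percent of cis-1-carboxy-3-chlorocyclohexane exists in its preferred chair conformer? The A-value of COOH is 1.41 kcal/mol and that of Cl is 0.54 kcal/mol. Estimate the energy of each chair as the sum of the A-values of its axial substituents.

C1 and C3 have the same parity, so for the cis isomer the two substituents are e,e in one chair and a,a in the other.
Chair I (carboxyl axial, chloro axial): E = 1.95 kcal/mol; chair II (carboxyl equatorial, chloro equatorial): E = 0.00 kcal/mol.
ΔG = 1.95 kcal/mol between the two chairs.
K = exp(ΔG/RT) with R = 1.987×10⁻³ kcal mol⁻¹ K⁻¹ and T = 195 K gives K ≈ 153.
Fraction in the lower-energy chair = K/(K+1) = 99.4%.

99.4%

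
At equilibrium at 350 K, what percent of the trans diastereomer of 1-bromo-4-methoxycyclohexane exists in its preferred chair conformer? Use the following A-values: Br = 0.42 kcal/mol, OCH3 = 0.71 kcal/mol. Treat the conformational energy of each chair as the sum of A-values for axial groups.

83.5%

C1 and C4 have opposite parity, so for the trans isomer the two substituents are e,e in one chair and a,a in the other.
Chair I (bromo axial, methoxy axial): E = 1.13 kcal/mol; chair II (bromo equatorial, methoxy equatorial): E = 0.00 kcal/mol.
ΔG = 1.13 kcal/mol between the two chairs.
K = exp(ΔG/RT) with R = 1.987×10⁻³ kcal mol⁻¹ K⁻¹ and T = 350 K gives K ≈ 5.08.
Fraction in the lower-energy chair = K/(K+1) = 83.5%.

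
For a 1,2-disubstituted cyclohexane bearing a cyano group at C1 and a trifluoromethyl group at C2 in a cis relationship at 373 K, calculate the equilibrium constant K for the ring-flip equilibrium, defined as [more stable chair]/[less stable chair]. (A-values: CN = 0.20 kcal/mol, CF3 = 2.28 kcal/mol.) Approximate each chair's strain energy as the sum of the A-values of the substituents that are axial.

K ≈ 16.6

C1 and C2 have opposite parity, so for the cis isomer the two substituents are one axial and one equatorial in each chair.
Chair I (cyano axial, trifluoromethyl equatorial): E = 0.20 kcal/mol; chair II (cyano equatorial, trifluoromethyl axial): E = 2.28 kcal/mol.
ΔG = 2.08 kcal/mol between the two chairs.
K = exp(ΔG/RT) with R = 1.987×10⁻³ kcal mol⁻¹ K⁻¹ and T = 373 K gives K ≈ 16.6.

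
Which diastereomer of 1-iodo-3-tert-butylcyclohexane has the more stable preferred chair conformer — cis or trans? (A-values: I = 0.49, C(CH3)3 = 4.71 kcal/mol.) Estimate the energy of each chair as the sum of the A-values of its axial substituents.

cis

At 1,3 positions (parity same): cis → (e,e or a,a); trans → (a,e or e,a).
Best chair for cis: E = 0.00 kcal/mol; best chair for trans: E = 0.49 kcal/mol.
The cis isomer is lower by 0.49 kcal/mol.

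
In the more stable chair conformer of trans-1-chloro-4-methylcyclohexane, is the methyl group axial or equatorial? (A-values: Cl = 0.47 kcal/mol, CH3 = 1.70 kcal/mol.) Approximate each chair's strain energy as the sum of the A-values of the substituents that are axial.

equatorial

C1 and C4 have opposite parity, so for the trans isomer the two substituents are e,e in one chair and a,a in the other.
Chair I (chloro axial, methyl axial): E = 2.17 kcal/mol.
Chair II (chloro equatorial, methyl equatorial): E = 0.00 kcal/mol.
Chair II is the more stable (lower-energy) conformer, and in that chair the methyl group is equatorial.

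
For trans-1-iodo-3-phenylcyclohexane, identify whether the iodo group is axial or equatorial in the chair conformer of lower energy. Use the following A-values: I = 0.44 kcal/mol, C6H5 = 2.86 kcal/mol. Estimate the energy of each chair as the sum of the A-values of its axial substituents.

axial

C1 and C3 have the same parity, so for the trans isomer the two substituents are one axial and one equatorial in each chair.
Chair I (iodo axial, phenyl equatorial): E = 0.44 kcal/mol.
Chair II (iodo equatorial, phenyl axial): E = 2.86 kcal/mol.
Chair I is the more stable (lower-energy) conformer, and in that chair the iodo group is axial.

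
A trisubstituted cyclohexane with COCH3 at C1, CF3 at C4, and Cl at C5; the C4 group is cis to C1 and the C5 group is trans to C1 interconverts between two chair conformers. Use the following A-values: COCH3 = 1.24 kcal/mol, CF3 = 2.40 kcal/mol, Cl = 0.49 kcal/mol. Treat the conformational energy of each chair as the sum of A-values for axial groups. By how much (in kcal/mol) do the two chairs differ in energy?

1.65 kcal/mol

Chair I (acetyl axial, trifluoromethyl equatorial, chloro equatorial): E = 1.24 kcal/mol.
Chair II (acetyl equatorial, trifluoromethyl axial, chloro axial): E = 2.89 kcal/mol.
ΔE = 2.89 − 1.24 = 1.65 kcal/mol; chair I is more stable.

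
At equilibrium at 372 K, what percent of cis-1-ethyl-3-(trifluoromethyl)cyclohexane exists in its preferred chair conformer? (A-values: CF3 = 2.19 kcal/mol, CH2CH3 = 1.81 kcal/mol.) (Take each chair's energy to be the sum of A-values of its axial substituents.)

99.6%

C1 and C3 have the same parity, so for the cis isomer the two substituents are e,e in one chair and a,a in the other.
Chair I (trifluoromethyl axial, ethyl axial): E = 4.00 kcal/mol; chair II (trifluoromethyl equatorial, ethyl equatorial): E = 0.00 kcal/mol.
ΔG = 4.00 kcal/mol between the two chairs.
K = exp(ΔG/RT) with R = 1.987×10⁻³ kcal mol⁻¹ K⁻¹ and T = 372 K gives K ≈ 224.
Fraction in the lower-energy chair = K/(K+1) = 99.6%.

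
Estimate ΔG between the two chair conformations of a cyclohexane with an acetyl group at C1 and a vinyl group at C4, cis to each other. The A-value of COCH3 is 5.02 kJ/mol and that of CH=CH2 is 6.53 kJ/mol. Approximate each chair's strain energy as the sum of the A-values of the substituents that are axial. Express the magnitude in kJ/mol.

C1 and C4 have opposite parity, so for the cis isomer the two substituents are one axial and one equatorial in each chair.
Chair I (acetyl axial, vinyl equatorial): E = 5.02 kJ/mol.
Chair II (acetyl equatorial, vinyl axial): E = 6.53 kJ/mol.
ΔE = 6.53 − 5.02 = 1.51 kJ/mol; chair I is more stable.

1.51 kJ/mol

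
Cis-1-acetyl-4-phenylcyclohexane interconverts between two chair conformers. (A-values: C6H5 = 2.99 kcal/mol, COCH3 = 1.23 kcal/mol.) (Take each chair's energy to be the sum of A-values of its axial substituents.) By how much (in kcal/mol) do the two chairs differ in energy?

1.76 kcal/mol

C1 and C4 have opposite parity, so for the cis isomer the two substituents are one axial and one equatorial in each chair.
Chair I (phenyl axial, acetyl equatorial): E = 2.99 kcal/mol.
Chair II (phenyl equatorial, acetyl axial): E = 1.23 kcal/mol.
ΔE = 2.99 − 1.23 = 1.76 kcal/mol; chair II is more stable.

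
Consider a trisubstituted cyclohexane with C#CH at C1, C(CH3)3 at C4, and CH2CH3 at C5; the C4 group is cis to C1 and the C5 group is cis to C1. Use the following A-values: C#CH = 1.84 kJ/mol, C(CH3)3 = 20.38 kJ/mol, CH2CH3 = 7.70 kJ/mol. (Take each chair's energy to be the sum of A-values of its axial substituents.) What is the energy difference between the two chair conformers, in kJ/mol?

Chair I (ethynyl axial, tert-butyl equatorial, ethyl axial): E = 9.54 kJ/mol.
Chair II (ethynyl equatorial, tert-butyl axial, ethyl equatorial): E = 20.38 kJ/mol.
ΔE = 20.38 − 9.54 = 10.84 kJ/mol; chair I is more stable.

10.84 kJ/mol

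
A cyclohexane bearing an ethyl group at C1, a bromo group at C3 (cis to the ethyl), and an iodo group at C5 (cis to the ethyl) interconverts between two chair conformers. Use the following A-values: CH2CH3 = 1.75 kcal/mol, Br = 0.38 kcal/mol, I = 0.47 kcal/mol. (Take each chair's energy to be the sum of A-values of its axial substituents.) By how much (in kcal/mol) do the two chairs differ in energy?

2.60 kcal/mol

Chair I (ethyl axial, bromo axial, iodo axial): E = 2.60 kcal/mol.
Chair II (ethyl equatorial, bromo equatorial, iodo equatorial): E = 0.00 kcal/mol.
ΔE = 2.60 − 0.00 = 2.60 kcal/mol; chair II is more stable.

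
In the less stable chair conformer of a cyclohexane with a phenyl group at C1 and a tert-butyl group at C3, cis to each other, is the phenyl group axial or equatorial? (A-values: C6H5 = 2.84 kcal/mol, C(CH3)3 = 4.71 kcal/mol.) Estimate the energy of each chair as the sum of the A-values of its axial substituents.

C1 and C3 have the same parity, so for the cis isomer the two substituents are e,e in one chair and a,a in the other.
Chair I (phenyl axial, tert-butyl axial): E = 7.55 kcal/mol.
Chair II (phenyl equatorial, tert-butyl equatorial): E = 0.00 kcal/mol.
Chair I is the less stable (higher-energy) conformer, and in that chair the phenyl group is axial.

axial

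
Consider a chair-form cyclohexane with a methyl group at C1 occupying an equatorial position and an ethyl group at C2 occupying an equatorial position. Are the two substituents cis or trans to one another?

C1 and C2 have opposite parity, so their axial bonds point in opposite directions.
With opposite-parity carbons, two substituents on the same face are one axial and one equatorial; opposite faces give both axial or both equatorial.
Here the groups are equatorial/equatorial → opposite face → trans.

trans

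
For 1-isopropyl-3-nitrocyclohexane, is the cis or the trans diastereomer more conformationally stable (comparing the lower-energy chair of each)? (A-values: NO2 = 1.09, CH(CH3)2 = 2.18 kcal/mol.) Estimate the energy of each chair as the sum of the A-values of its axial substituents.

At 1,3 positions (parity same): cis → (e,e or a,a); trans → (a,e or e,a).
Best chair for cis: E = 0.00 kcal/mol; best chair for trans: E = 1.09 kcal/mol.
The cis isomer is lower by 1.09 kcal/mol.

cis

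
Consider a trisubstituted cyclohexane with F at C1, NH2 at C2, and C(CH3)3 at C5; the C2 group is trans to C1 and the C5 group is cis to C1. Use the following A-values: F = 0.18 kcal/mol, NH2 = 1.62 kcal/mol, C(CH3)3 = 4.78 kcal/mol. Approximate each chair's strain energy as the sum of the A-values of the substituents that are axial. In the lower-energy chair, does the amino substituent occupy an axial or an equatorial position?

Chair I (fluoro axial, amino axial, tert-butyl axial): E = 6.58 kcal/mol.
Chair II (fluoro equatorial, amino equatorial, tert-butyl equatorial): E = 0.00 kcal/mol.
Chair II is the more stable (lower-energy) conformer, and in that chair the amino group is equatorial.

equatorial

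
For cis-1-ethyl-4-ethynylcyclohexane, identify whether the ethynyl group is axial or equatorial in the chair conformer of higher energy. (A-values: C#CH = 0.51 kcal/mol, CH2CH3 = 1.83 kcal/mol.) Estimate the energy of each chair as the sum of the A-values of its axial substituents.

equatorial

C1 and C4 have opposite parity, so for the cis isomer the two substituents are one axial and one equatorial in each chair.
Chair I (ethynyl axial, ethyl equatorial): E = 0.51 kcal/mol.
Chair II (ethynyl equatorial, ethyl axial): E = 1.83 kcal/mol.
Chair II is the less stable (higher-energy) conformer, and in that chair the ethynyl group is equatorial.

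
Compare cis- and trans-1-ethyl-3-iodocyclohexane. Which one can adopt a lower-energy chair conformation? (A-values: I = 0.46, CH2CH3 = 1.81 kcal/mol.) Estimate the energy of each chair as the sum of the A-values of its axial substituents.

cis

At 1,3 positions (parity same): cis → (e,e or a,a); trans → (a,e or e,a).
Best chair for cis: E = 0.00 kcal/mol; best chair for trans: E = 0.46 kcal/mol.
The cis isomer is lower by 0.46 kcal/mol.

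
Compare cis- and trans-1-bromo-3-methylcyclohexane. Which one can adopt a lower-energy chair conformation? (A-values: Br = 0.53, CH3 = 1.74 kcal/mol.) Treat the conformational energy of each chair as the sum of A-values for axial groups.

At 1,3 positions (parity same): cis → (e,e or a,a); trans → (a,e or e,a).
Best chair for cis: E = 0.00 kcal/mol; best chair for trans: E = 0.53 kcal/mol.
The cis isomer is lower by 0.53 kcal/mol.

cis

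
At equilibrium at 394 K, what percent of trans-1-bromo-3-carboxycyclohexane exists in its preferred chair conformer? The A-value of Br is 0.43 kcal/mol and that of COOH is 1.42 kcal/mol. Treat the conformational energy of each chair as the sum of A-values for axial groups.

78.0%

C1 and C3 have the same parity, so for the trans isomer the two substituents are one axial and one equatorial in each chair.
Chair I (bromo axial, carboxyl equatorial): E = 0.43 kcal/mol; chair II (bromo equatorial, carboxyl axial): E = 1.42 kcal/mol.
ΔG = 0.99 kcal/mol between the two chairs.
K = exp(ΔG/RT) with R = 1.987×10⁻³ kcal mol⁻¹ K⁻¹ and T = 394 K gives K ≈ 3.54.
Fraction in the lower-energy chair = K/(K+1) = 78.0%.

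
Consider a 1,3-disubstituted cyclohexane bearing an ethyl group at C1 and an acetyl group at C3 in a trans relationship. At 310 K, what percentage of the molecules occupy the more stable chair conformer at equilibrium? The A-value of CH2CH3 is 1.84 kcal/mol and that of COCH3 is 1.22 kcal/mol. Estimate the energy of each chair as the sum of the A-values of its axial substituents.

73.2%

C1 and C3 have the same parity, so for the trans isomer the two substituents are one axial and one equatorial in each chair.
Chair I (ethyl axial, acetyl equatorial): E = 1.84 kcal/mol; chair II (ethyl equatorial, acetyl axial): E = 1.22 kcal/mol.
ΔG = 0.62 kcal/mol between the two chairs.
K = exp(ΔG/RT) with R = 1.987×10⁻³ kcal mol⁻¹ K⁻¹ and T = 310 K gives K ≈ 2.74.
Fraction in the lower-energy chair = K/(K+1) = 73.2%.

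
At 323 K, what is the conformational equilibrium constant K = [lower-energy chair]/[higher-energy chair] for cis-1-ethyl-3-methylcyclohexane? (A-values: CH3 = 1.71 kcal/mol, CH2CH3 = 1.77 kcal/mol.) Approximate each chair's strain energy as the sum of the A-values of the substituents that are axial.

C1 and C3 have the same parity, so for the cis isomer the two substituents are e,e in one chair and a,a in the other.
Chair I (methyl axial, ethyl axial): E = 3.48 kcal/mol; chair II (methyl equatorial, ethyl equatorial): E = 0.00 kcal/mol.
ΔG = 3.48 kcal/mol between the two chairs.
K = exp(ΔG/RT) with R = 1.987×10⁻³ kcal mol⁻¹ K⁻¹ and T = 323 K gives K ≈ 226.

K ≈ 226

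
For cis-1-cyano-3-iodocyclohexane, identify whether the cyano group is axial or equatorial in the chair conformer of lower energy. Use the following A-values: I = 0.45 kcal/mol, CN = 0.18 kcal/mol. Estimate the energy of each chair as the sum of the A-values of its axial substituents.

C1 and C3 have the same parity, so for the cis isomer the two substituents are e,e in one chair and a,a in the other.
Chair I (iodo axial, cyano axial): E = 0.63 kcal/mol.
Chair II (iodo equatorial, cyano equatorial): E = 0.00 kcal/mol.
Chair II is the more stable (lower-energy) conformer, and in that chair the cyano group is equatorial.

equatorial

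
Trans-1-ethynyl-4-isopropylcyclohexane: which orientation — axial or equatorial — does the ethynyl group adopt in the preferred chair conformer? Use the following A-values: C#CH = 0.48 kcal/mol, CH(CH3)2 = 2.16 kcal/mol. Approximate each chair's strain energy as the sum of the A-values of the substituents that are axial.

equatorial

C1 and C4 have opposite parity, so for the trans isomer the two substituents are e,e in one chair and a,a in the other.
Chair I (ethynyl axial, isopropyl axial): E = 2.64 kcal/mol.
Chair II (ethynyl equatorial, isopropyl equatorial): E = 0.00 kcal/mol.
Chair II is the more stable (lower-energy) conformer, and in that chair the ethynyl group is equatorial.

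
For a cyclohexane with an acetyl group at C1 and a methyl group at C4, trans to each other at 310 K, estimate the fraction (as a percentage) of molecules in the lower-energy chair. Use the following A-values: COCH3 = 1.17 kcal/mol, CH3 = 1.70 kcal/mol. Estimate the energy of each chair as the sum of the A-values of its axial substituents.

C1 and C4 have opposite parity, so for the trans isomer the two substituents are e,e in one chair and a,a in the other.
Chair I (acetyl axial, methyl axial): E = 2.87 kcal/mol; chair II (acetyl equatorial, methyl equatorial): E = 0.00 kcal/mol.
ΔG = 2.87 kcal/mol between the two chairs.
K = exp(ΔG/RT) with R = 1.987×10⁻³ kcal mol⁻¹ K⁻¹ and T = 310 K gives K ≈ 106.
Fraction in the lower-energy chair = K/(K+1) = 99.1%.

99.1%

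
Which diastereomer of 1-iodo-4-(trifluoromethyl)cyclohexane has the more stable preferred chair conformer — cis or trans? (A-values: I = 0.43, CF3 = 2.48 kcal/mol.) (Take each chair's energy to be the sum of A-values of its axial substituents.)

At 1,4 positions (parity opposite): cis → (a,e or e,a); trans → (e,e or a,a).
Best chair for cis: E = 0.43 kcal/mol; best chair for trans: E = 0.00 kcal/mol.
The trans isomer is lower by 0.43 kcal/mol.

trans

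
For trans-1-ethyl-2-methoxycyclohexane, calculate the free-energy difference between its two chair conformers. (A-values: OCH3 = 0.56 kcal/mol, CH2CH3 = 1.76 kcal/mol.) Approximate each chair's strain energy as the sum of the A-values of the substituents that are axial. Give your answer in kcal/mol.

C1 and C2 have opposite parity, so for the trans isomer the two substituents are e,e in one chair and a,a in the other.
Chair I (methoxy axial, ethyl axial): E = 2.32 kcal/mol.
Chair II (methoxy equatorial, ethyl equatorial): E = 0.00 kcal/mol.
ΔE = 2.32 − 0.00 = 2.32 kcal/mol; chair II is more stable.

2.32 kcal/mol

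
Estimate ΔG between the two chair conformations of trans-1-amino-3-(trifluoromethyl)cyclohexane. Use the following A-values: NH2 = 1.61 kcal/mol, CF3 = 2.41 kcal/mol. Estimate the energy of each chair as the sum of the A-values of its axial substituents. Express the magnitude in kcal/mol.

0.80 kcal/mol

C1 and C3 have the same parity, so for the trans isomer the two substituents are one axial and one equatorial in each chair.
Chair I (amino axial, trifluoromethyl equatorial): E = 1.61 kcal/mol.
Chair II (amino equatorial, trifluoromethyl axial): E = 2.41 kcal/mol.
ΔE = 2.41 − 1.61 = 0.80 kcal/mol; chair I is more stable.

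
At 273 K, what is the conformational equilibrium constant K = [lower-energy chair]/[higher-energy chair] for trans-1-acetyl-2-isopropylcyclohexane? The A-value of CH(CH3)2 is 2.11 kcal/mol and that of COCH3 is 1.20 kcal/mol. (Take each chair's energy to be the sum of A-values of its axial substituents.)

C1 and C2 have opposite parity, so for the trans isomer the two substituents are e,e in one chair and a,a in the other.
Chair I (isopropyl axial, acetyl axial): E = 3.31 kcal/mol; chair II (isopropyl equatorial, acetyl equatorial): E = 0.00 kcal/mol.
ΔG = 3.31 kcal/mol between the two chairs.
K = exp(ΔG/RT) with R = 1.987×10⁻³ kcal mol⁻¹ K⁻¹ and T = 273 K gives K ≈ 447.

K ≈ 447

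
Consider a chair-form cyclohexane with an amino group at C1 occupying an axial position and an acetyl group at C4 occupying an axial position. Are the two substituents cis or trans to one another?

trans

C1 and C4 have opposite parity, so their axial bonds point in opposite directions.
With opposite-parity carbons, two substituents on the same face are one axial and one equatorial; opposite faces give both axial or both equatorial.
Here the groups are axial/axial → opposite face → trans.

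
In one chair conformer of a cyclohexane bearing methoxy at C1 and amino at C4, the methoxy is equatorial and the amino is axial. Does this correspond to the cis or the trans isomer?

C1 and C4 have opposite parity, so their axial bonds point in opposite directions.
With opposite-parity carbons, two substituents on the same face are one axial and one equatorial; opposite faces give both axial or both equatorial.
Here the groups are equatorial/axial → same face → cis.

cis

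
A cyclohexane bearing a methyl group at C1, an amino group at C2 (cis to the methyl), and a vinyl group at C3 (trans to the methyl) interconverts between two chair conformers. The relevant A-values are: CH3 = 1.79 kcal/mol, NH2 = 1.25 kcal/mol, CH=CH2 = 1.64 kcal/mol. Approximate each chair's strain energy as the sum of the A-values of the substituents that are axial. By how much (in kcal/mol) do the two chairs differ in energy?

1.10 kcal/mol

Chair I (methyl axial, amino equatorial, vinyl equatorial): E = 1.79 kcal/mol.
Chair II (methyl equatorial, amino axial, vinyl axial): E = 2.89 kcal/mol.
ΔE = 2.89 − 1.79 = 1.10 kcal/mol; chair I is more stable.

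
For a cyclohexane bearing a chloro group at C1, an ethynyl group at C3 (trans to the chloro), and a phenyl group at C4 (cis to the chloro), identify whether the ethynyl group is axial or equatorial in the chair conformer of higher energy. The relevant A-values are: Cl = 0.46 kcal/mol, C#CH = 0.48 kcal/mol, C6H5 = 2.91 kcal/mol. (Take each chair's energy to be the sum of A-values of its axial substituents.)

Chair I (chloro axial, ethynyl equatorial, phenyl equatorial): E = 0.46 kcal/mol.
Chair II (chloro equatorial, ethynyl axial, phenyl axial): E = 3.39 kcal/mol.
Chair II is the less stable (higher-energy) conformer, and in that chair the ethynyl group is axial.

axial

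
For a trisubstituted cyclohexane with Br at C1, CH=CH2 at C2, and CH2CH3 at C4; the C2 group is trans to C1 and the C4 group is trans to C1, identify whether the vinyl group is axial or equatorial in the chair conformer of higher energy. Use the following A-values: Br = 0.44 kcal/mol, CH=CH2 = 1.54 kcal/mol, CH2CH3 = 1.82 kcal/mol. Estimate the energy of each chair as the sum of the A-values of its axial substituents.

Chair I (bromo axial, vinyl axial, ethyl axial): E = 3.80 kcal/mol.
Chair II (bromo equatorial, vinyl equatorial, ethyl equatorial): E = 0.00 kcal/mol.
Chair I is the less stable (higher-energy) conformer, and in that chair the vinyl group is axial.

axial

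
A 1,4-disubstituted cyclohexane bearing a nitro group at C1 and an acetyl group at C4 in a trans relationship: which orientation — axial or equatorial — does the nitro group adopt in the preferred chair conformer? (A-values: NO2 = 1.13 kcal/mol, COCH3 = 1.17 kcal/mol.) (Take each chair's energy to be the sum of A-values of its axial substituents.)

equatorial

C1 and C4 have opposite parity, so for the trans isomer the two substituents are e,e in one chair and a,a in the other.
Chair I (nitro axial, acetyl axial): E = 2.30 kcal/mol.
Chair II (nitro equatorial, acetyl equatorial): E = 0.00 kcal/mol.
Chair II is the more stable (lower-energy) conformer, and in that chair the nitro group is equatorial.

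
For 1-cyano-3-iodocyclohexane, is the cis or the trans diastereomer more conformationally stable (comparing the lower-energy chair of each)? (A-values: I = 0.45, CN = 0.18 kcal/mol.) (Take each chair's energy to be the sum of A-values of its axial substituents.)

At 1,3 positions (parity same): cis → (e,e or a,a); trans → (a,e or e,a).
Best chair for cis: E = 0.00 kcal/mol; best chair for trans: E = 0.18 kcal/mol.
The cis isomer is lower by 0.18 kcal/mol.

cis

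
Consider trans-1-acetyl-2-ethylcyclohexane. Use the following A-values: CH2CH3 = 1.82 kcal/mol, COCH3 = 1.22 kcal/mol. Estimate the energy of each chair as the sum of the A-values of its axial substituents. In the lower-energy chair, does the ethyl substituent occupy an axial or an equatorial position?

equatorial

C1 and C2 have opposite parity, so for the trans isomer the two substituents are e,e in one chair and a,a in the other.
Chair I (ethyl axial, acetyl axial): E = 3.04 kcal/mol.
Chair II (ethyl equatorial, acetyl equatorial): E = 0.00 kcal/mol.
Chair II is the more stable (lower-energy) conformer, and in that chair the ethyl group is equatorial.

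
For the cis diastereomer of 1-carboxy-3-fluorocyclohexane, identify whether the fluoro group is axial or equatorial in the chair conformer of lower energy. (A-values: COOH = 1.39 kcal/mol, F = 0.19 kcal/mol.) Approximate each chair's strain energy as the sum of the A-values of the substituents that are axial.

C1 and C3 have the same parity, so for the cis isomer the two substituents are e,e in one chair and a,a in the other.
Chair I (carboxyl axial, fluoro axial): E = 1.58 kcal/mol.
Chair II (carboxyl equatorial, fluoro equatorial): E = 0.00 kcal/mol.
Chair II is the more stable (lower-energy) conformer, and in that chair the fluoro group is equatorial.

equatorial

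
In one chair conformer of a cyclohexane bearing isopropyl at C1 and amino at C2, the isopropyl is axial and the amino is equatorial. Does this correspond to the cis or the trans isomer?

C1 and C2 have opposite parity, so their axial bonds point in opposite directions.
With opposite-parity carbons, two substituents on the same face are one axial and one equatorial; opposite faces give both axial or both equatorial.
Here the groups are axial/equatorial → same face → cis.

cis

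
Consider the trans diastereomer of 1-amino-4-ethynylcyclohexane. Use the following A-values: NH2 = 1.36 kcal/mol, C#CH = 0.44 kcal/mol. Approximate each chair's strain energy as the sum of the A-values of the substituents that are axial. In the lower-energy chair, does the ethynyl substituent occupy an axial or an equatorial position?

C1 and C4 have opposite parity, so for the trans isomer the two substituents are e,e in one chair and a,a in the other.
Chair I (amino axial, ethynyl axial): E = 1.80 kcal/mol.
Chair II (amino equatorial, ethynyl equatorial): E = 0.00 kcal/mol.
Chair II is the more stable (lower-energy) conformer, and in that chair the ethynyl group is equatorial.

equatorial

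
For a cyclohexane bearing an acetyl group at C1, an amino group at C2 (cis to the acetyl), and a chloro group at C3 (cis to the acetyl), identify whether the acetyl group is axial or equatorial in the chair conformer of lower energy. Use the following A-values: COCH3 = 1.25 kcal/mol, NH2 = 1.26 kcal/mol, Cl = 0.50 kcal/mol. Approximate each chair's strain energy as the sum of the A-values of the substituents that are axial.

equatorial

Chair I (acetyl axial, amino equatorial, chloro axial): E = 1.75 kcal/mol.
Chair II (acetyl equatorial, amino axial, chloro equatorial): E = 1.26 kcal/mol.
Chair II is the more stable (lower-energy) conformer, and in that chair the acetyl group is equatorial.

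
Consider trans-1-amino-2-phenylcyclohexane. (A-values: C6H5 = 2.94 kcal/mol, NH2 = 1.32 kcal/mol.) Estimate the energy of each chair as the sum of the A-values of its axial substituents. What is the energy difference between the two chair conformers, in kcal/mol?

4.26 kcal/mol

C1 and C2 have opposite parity, so for the trans isomer the two substituents are e,e in one chair and a,a in the other.
Chair I (phenyl axial, amino axial): E = 4.26 kcal/mol.
Chair II (phenyl equatorial, amino equatorial): E = 0.00 kcal/mol.
ΔE = 4.26 − 0.00 = 4.26 kcal/mol; chair II is more stable.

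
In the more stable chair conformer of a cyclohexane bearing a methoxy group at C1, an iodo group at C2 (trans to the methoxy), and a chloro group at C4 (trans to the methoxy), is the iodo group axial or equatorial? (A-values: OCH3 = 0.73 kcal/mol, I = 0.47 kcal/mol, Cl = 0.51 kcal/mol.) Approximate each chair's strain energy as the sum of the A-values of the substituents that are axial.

equatorial

Chair I (methoxy axial, iodo axial, chloro axial): E = 1.71 kcal/mol.
Chair II (methoxy equatorial, iodo equatorial, chloro equatorial): E = 0.00 kcal/mol.
Chair II is the more stable (lower-energy) conformer, and in that chair the iodo group is equatorial.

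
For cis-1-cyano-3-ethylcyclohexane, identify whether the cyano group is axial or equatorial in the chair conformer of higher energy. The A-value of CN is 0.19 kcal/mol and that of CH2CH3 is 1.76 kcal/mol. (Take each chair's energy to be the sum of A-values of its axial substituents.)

axial

C1 and C3 have the same parity, so for the cis isomer the two substituents are e,e in one chair and a,a in the other.
Chair I (cyano axial, ethyl axial): E = 1.95 kcal/mol.
Chair II (cyano equatorial, ethyl equatorial): E = 0.00 kcal/mol.
Chair I is the less stable (higher-energy) conformer, and in that chair the cyano group is axial.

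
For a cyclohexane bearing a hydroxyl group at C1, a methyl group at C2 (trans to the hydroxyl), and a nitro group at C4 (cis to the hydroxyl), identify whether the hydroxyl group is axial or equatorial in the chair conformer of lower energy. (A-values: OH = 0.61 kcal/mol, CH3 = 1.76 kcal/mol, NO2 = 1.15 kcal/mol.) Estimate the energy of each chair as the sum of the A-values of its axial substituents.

Chair I (hydroxyl axial, methyl axial, nitro equatorial): E = 2.37 kcal/mol.
Chair II (hydroxyl equatorial, methyl equatorial, nitro axial): E = 1.15 kcal/mol.
Chair II is the more stable (lower-energy) conformer, and in that chair the hydroxyl group is equatorial.

equatorial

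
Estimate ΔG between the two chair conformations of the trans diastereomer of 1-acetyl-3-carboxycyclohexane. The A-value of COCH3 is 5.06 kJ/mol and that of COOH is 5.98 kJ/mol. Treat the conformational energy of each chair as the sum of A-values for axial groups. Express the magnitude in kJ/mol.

0.92 kJ/mol

C1 and C3 have the same parity, so for the trans isomer the two substituents are one axial and one equatorial in each chair.
Chair I (acetyl axial, carboxyl equatorial): E = 5.06 kJ/mol.
Chair II (acetyl equatorial, carboxyl axial): E = 5.98 kJ/mol.
ΔE = 5.98 − 5.06 = 0.92 kJ/mol; chair I is more stable.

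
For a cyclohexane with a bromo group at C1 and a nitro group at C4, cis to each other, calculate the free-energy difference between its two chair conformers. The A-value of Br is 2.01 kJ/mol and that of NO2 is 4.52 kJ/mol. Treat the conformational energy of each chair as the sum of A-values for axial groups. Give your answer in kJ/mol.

C1 and C4 have opposite parity, so for the cis isomer the two substituents are one axial and one equatorial in each chair.
Chair I (bromo axial, nitro equatorial): E = 2.01 kJ/mol.
Chair II (bromo equatorial, nitro axial): E = 4.52 kJ/mol.
ΔE = 4.52 − 2.01 = 2.51 kJ/mol; chair I is more stable.

2.51 kJ/mol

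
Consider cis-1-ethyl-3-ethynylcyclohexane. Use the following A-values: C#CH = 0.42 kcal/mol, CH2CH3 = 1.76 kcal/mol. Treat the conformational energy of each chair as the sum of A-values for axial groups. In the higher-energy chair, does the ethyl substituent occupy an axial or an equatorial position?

axial

C1 and C3 have the same parity, so for the cis isomer the two substituents are e,e in one chair and a,a in the other.
Chair I (ethynyl axial, ethyl axial): E = 2.18 kcal/mol.
Chair II (ethynyl equatorial, ethyl equatorial): E = 0.00 kcal/mol.
Chair I is the less stable (higher-energy) conformer, and in that chair the ethyl group is axial.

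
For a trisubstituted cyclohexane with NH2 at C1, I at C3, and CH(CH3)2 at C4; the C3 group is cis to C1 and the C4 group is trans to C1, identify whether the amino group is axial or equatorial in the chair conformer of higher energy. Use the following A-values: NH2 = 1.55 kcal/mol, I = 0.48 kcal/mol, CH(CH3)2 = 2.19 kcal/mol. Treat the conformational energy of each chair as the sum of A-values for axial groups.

axial

Chair I (amino axial, iodo axial, isopropyl axial): E = 4.22 kcal/mol.
Chair II (amino equatorial, iodo equatorial, isopropyl equatorial): E = 0.00 kcal/mol.
Chair I is the less stable (higher-energy) conformer, and in that chair the amino group is axial.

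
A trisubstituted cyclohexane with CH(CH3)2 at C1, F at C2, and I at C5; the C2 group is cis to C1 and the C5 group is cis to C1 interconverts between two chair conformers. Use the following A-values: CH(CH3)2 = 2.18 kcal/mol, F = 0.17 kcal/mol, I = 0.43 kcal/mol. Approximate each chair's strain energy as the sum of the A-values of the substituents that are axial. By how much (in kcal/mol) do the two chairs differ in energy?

2.44 kcal/mol

Chair I (isopropyl axial, fluoro equatorial, iodo axial): E = 2.61 kcal/mol.
Chair II (isopropyl equatorial, fluoro axial, iodo equatorial): E = 0.17 kcal/mol.
ΔE = 2.61 − 0.17 = 2.44 kcal/mol; chair II is more stable.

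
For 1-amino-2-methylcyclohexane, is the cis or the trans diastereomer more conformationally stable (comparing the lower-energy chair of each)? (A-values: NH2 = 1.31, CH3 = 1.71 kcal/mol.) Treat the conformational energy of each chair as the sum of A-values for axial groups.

At 1,2 positions (parity opposite): cis → (a,e or e,a); trans → (e,e or a,a).
Best chair for cis: E = 1.31 kcal/mol; best chair for trans: E = 0.00 kcal/mol.
The trans isomer is lower by 1.31 kcal/mol.

trans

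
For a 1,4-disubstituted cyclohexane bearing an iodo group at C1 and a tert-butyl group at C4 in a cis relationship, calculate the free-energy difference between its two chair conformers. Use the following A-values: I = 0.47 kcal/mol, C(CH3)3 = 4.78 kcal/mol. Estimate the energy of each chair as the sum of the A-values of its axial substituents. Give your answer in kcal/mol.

C1 and C4 have opposite parity, so for the cis isomer the two substituents are one axial and one equatorial in each chair.
Chair I (iodo axial, tert-butyl equatorial): E = 0.47 kcal/mol.
Chair II (iodo equatorial, tert-butyl axial): E = 4.78 kcal/mol.
ΔE = 4.78 − 0.47 = 4.31 kcal/mol; chair I is more stable.

4.31 kcal/mol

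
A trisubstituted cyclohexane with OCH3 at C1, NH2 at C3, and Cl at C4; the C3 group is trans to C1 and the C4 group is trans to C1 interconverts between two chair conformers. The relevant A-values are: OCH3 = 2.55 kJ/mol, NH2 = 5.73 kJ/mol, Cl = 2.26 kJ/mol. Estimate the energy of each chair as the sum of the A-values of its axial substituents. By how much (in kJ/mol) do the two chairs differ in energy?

0.92 kJ/mol

Chair I (methoxy axial, amino equatorial, chloro axial): E = 4.81 kJ/mol.
Chair II (methoxy equatorial, amino axial, chloro equatorial): E = 5.73 kJ/mol.
ΔE = 5.73 − 4.81 = 0.92 kJ/mol; chair I is more stable.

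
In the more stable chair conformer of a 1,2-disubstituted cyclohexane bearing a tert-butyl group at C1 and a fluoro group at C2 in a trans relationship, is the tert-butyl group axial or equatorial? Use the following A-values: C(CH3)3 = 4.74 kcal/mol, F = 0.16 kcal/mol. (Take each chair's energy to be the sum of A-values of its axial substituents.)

equatorial

C1 and C2 have opposite parity, so for the trans isomer the two substituents are e,e in one chair and a,a in the other.
Chair I (tert-butyl axial, fluoro axial): E = 4.90 kcal/mol.
Chair II (tert-butyl equatorial, fluoro equatorial): E = 0.00 kcal/mol.
Chair II is the more stable (lower-energy) conformer, and in that chair the tert-butyl group is equatorial.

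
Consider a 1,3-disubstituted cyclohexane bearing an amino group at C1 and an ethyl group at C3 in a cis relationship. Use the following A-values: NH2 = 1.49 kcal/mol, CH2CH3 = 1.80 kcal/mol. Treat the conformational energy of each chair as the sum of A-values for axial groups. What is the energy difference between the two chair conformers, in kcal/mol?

3.29 kcal/mol

C1 and C3 have the same parity, so for the cis isomer the two substituents are e,e in one chair and a,a in the other.
Chair I (amino axial, ethyl axial): E = 3.29 kcal/mol.
Chair II (amino equatorial, ethyl equatorial): E = 0.00 kcal/mol.
ΔE = 3.29 − 0.00 = 3.29 kcal/mol; chair II is more stable.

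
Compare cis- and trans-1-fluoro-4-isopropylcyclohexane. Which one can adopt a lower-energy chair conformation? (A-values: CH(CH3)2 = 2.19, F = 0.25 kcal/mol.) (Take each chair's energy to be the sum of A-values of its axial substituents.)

At 1,4 positions (parity opposite): cis → (a,e or e,a); trans → (e,e or a,a).
Best chair for cis: E = 0.25 kcal/mol; best chair for trans: E = 0.00 kcal/mol.
The trans isomer is lower by 0.25 kcal/mol.

trans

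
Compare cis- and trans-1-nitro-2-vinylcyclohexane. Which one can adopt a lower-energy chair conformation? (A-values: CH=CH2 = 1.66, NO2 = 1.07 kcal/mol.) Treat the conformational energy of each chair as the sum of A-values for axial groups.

trans

At 1,2 positions (parity opposite): cis → (a,e or e,a); trans → (e,e or a,a).
Best chair for cis: E = 1.07 kcal/mol; best chair for trans: E = 0.00 kcal/mol.
The trans isomer is lower by 1.07 kcal/mol.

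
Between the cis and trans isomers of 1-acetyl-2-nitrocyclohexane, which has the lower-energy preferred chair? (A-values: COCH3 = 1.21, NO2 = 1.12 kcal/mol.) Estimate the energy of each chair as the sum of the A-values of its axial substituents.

At 1,2 positions (parity opposite): cis → (a,e or e,a); trans → (e,e or a,a).
Best chair for cis: E = 1.12 kcal/mol; best chair for trans: E = 0.00 kcal/mol.
The trans isomer is lower by 1.12 kcal/mol.

trans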